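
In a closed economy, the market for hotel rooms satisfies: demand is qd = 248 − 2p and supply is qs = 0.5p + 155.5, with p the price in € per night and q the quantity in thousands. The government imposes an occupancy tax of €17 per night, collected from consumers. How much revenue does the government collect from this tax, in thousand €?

Before the tax: set 248 − 2p = 0.5p + 155.5 → p* = €37, q* = 174.
With the tax collected from consumers, demand (in seller-price terms) shifts: qd = 248 − 2(p + 17).
Solving gives q = 167.2 with consumers paying €40.4 and sellers receiving €23.4 (the €17 wedge).
Revenue = t · Q = 17 · 167.2 = €2842.4.

Tax revenue = €2842.4 thousand.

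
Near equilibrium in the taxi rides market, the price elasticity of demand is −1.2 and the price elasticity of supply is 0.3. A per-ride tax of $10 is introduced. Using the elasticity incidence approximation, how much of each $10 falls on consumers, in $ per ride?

Consumers bear ≈ $2 per ride.

Incidence ratio: consumers' share ≈ εs / (εs + |εd|) = 0.3 / (0.3 + 1.2) = 0.2.
So consumers bear ≈ 0.2 × $10 = $2; producers bear $8.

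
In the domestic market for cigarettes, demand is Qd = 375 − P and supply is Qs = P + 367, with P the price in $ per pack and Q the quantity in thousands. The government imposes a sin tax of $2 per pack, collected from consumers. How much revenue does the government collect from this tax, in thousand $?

Without the tax, 375 − P = P + 367 gives 2P = 8, so P* = $4 and Q* = 371.
With the tax collected from consumers, demand (in seller-price terms) shifts: Qd = 375 − (P + 2).
New equilibrium: consumers pay $5, suppliers receive $3, Q = 370. (Wedge: Pb − Ps = 2.)
Revenue = t · Q = 2 · 370 = $740.

Tax revenue = $740 thousand.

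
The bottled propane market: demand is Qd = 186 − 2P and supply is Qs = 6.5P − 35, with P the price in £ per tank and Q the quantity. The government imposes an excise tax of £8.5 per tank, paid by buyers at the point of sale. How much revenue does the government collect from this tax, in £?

Before the tax: set 186 − 2P = 6.5P − 35 → P* = £26, Q* = 134.
With the tax collected from buyers, demand (in seller-price terms) shifts: Qd = 186 − 2(P + 8.5).
New equilibrium: buyers pay £32.5, suppliers receive £24, Q = 121. (Wedge: Pb − Ps = 8.5.)
Revenue = t · Q = 8.5 · 121 = £1028.5.

Tax revenue = £1028.5.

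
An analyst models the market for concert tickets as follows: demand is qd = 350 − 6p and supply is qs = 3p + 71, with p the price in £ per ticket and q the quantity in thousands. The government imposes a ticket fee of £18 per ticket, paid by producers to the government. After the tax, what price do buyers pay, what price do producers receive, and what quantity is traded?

Before the tax: set 350 − 6p = 3p + 71 → p* = £31, q* = 164.
With the tax collected from producers, supply shifts: qs = 3(p − 18) + 71.
Solving gives q = 128 with buyers paying £37 and producers receiving £19 (the £18 wedge).
The less price-elastic side of the market bears the larger share of a per-unit tax.

Buyers pay £37; producers receive £19; quantity = 128.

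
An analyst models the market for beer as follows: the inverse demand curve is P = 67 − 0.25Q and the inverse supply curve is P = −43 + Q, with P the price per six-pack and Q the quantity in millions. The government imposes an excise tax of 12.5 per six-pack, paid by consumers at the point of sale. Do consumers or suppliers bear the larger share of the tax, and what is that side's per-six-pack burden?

Inverting to Q(P) form: Qd = 268 − 4P; Qs = P + 43.
Before the tax: set 268 − 4P = P + 43 → P* = 45, Q* = 88.
With the tax collected from consumers, demand (in seller-price terms) shifts: Qd = 268 − 4(P + 12.5).
Solving gives Q = 78 with consumers paying 47.5 and suppliers receiving 35 (the 12.5 wedge).
Per-six-pack burden: consumers 2.5, suppliers 10.
Suppliers take the larger share because supply is less price-elastic here (demand slope 4 vs supply slope 1).
The less price-elastic side of the market bears the larger share of a per-unit tax.

Suppliers bear the larger share: 10 per six-pack.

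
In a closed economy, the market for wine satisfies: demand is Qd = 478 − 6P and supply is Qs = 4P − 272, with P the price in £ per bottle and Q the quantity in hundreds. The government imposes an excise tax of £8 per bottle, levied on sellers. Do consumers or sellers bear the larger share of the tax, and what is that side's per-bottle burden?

Sellers bear the larger share: £4.8 per bottle.

Without the tax, 478 − 6P = 4P − 272 gives 10P = 750, so P* = £75 and Q* = 28.
With the tax collected from sellers, supply shifts: Qs = 4(P − 8) − 272.
New equilibrium: consumers pay £78.2, sellers receive £70.2, Q = 8.8. (Wedge: Pb − Ps = 8.)
Per-bottle burden: consumers £3.2, sellers £4.8.
Sellers take the larger share because supply is less price-elastic here (demand slope 6 vs supply slope 4).
The less price-elastic side of the market bears the larger share of a per-unit tax.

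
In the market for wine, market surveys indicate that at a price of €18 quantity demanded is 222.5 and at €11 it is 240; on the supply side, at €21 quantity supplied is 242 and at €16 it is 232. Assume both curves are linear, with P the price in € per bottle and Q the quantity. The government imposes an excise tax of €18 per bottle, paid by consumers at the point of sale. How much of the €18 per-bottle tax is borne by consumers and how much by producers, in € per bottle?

Demand slope: (240 − 222.5)/(11 − 18) = -2.5, so Qd = 267.5 − 2.5P.
Supply slope: (232 − 242)/(16 − 21) = 2, so Qs = 2P + 200.
Without the tax, 267.5 − 2.5P = 2P + 200 gives 4.5P = 67.5, so P* = €15 and Q* = 230.
With the tax collected from consumers, demand (in seller-price terms) shifts: Qd = 267.5 − 2.5(P + 18).
Solving gives Q = 210 with consumers paying €23 and producers receiving €5 (the €18 wedge).
Burden on consumers: €8; on producers: €10. (They sum to €18.)
The less price-elastic side of the market bears the larger share of a per-unit tax.

Consumers bear €8 per bottle; producers bear €10 per bottle.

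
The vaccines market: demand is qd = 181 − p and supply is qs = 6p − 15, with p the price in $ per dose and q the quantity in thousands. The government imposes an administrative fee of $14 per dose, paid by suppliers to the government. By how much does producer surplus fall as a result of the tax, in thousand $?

Without the tax, 181 − p = 6p − 15 gives 7p = 196, so p* = $28 and q* = 153.
With the tax collected from suppliers, supply shifts: qs = 6(p − 14) − 15.
Solving gives q = 141 with consumers paying $40 and suppliers receiving $26 (the $14 wedge).
ΔPS is the trapezoid between Q = 141 and Q = 153 of height $2: ½ · (153 + 141) · 2 = $294.

Producer surplus falls by $294 thousand.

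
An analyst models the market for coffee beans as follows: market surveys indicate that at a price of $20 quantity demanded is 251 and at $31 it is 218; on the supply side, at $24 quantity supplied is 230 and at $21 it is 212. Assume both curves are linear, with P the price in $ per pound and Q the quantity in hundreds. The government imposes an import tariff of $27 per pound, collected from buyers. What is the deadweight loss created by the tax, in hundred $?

Deadweight loss = $729 hundred.

Demand slope: (218 − 251)/(31 − 20) = -3, so Qd = 311 − 3P.
Supply slope: (212 − 230)/(21 − 24) = 6, so Qs = 6P + 86.
Without the tax, 311 − 3P = 6P + 86 gives 9P = 225, so P* = $25 and Q* = 236.
With the tax collected from buyers, demand (in seller-price terms) shifts: Qd = 311 − 3(P + 27).
Solving gives Q = 182 with buyers paying $43 and sellers receiving $16 (the $27 wedge).
Quantity falls by |ΔQ| = |236 − 182| = 54.
DWL = ½ · t · |ΔQ| = ½ · 27 · 54 = $729.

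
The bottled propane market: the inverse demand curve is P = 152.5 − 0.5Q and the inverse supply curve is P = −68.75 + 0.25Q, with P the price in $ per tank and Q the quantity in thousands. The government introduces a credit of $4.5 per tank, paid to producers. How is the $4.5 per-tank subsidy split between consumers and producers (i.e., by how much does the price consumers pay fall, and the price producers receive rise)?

Consumers gain $3 per tank; producers gain $1.5 per tank.

Rewrite in direct form: Qd = 305 − 2P and Qs = 4P + 275.
Before the subsidy: set 305 − 2P = 4P + 275 → P* = $5, Q* = 295.
With a per-unit subsidy paid to producers, each receives P + 4.5 per unit sold, so supply becomes Qs = 4(P + 4.5) + 275.
Solving gives Q = 301 with consumers paying $2 and producers receiving $6.5 (the $4.5 wedge).
Gain to consumers: $3; to producers: $1.5. (They sum to $4.5.)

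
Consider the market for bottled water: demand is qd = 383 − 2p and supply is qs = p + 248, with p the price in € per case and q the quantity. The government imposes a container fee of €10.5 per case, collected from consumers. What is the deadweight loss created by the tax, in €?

Deadweight loss = €36.75.

Without the tax, 383 − 2p = p + 248 gives 3p = 135, so p* = €45 and q* = 293.
With the tax collected from consumers, demand (in seller-price terms) shifts: qd = 383 − 2(p + 10.5).
Solving gives q = 286 with consumers paying €48.5 and sellers receiving €38 (the €10.5 wedge).
Quantity falls by |ΔQ| = |293 − 286| = 7.
DWL = ½ · t · |ΔQ| = ½ · 10.5 · 7 = €36.75.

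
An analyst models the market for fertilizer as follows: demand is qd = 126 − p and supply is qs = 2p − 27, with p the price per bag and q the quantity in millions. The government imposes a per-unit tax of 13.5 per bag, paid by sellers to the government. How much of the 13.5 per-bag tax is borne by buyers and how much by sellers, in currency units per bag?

Before the tax: set 126 − p = 2p − 27 → p* = 51, q* = 75.
With the tax collected from sellers, supply shifts: qs = 2(p − 13.5) − 27.
New equilibrium: buyers pay 60, sellers receive 46.5, q = 66. (Wedge: pb − ps = 13.5.)
Burden on buyers: 9; on sellers: 4.5. (They sum to 13.5.)
The less price-elastic side of the market bears the larger share of a per-unit tax.

Buyers bear 9 per bag; sellers bear 4.5 per bag.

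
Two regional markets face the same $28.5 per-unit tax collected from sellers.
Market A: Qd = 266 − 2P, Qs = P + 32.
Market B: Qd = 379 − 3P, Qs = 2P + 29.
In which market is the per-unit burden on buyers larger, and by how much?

Market B, by $1.9.

Market A: pre-tax P* = $78, Q* = 110; post-tax Q = 91; per-unit burden on buyers = $9.5.
Market B: pre-tax P* = $70, Q* = 169; post-tax Q = 134.8; per-unit burden on buyers = $11.4.
Difference: $9.5 vs $11.4 → market B is larger by $1.9.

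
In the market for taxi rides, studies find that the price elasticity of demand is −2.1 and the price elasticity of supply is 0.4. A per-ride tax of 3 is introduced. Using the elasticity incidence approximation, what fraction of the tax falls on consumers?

Incidence ratio: consumers' share ≈ εs / (εs + |εd|) = 0.4 / (0.4 + 2.1) = 0.16.
Supply is the less elastic side, so consumers bear the smaller share.

Consumers' share ≈ 0.16.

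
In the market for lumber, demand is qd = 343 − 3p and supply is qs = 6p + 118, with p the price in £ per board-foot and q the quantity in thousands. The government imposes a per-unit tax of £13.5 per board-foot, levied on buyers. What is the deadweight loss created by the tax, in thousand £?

Before the tax: set 343 − 3p = 6p + 118 → p* = £25, q* = 268.
With the tax collected from buyers, demand (in seller-price terms) shifts: qd = 343 − 3(p + 13.5).
Solving gives q = 241 with buyers paying £34 and sellers receiving £20.5 (the £13.5 wedge).
Quantity falls by |ΔQ| = |268 − 241| = 27.
DWL = ½ · t · |ΔQ| = ½ · 13.5 · 27 = £182.25.

Deadweight loss = £182.25 thousand.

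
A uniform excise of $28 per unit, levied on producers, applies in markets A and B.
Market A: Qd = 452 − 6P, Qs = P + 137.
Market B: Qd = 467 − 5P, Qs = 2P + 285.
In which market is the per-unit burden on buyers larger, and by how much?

Market B, by $4.

Market A: pre-tax P* = $45, Q* = 182; post-tax Q = 158; per-unit burden on buyers = $4.
Market B: pre-tax P* = $26, Q* = 337; post-tax Q = 297; per-unit burden on buyers = $8.
Difference: $4 vs $8 → market B is larger by $4.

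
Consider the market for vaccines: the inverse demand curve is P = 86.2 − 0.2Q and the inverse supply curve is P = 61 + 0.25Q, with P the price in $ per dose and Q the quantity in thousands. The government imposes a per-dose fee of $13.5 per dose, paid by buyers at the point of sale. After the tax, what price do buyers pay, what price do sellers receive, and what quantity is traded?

Buyers pay $81; sellers receive $67.5; quantity = 26.

Rewrite in direct form: Qd = 431 − 5P and Qs = 4P − 244.
Without the tax, 431 − 5P = 4P − 244 gives 9P = 675, so P* = $75 and Q* = 56.
With the tax collected from buyers, demand (in seller-price terms) shifts: Qd = 431 − 5(P + 13.5).
New equilibrium: buyers pay $81, sellers receive $67.5, Q = 26. (Wedge: Pb − Ps = 13.5.)
The less price-elastic side of the market bears the larger share of a per-unit tax.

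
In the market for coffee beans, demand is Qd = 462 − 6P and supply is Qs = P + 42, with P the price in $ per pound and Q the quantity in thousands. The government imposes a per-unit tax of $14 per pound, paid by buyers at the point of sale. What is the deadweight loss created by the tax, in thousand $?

Deadweight loss = $84 thousand.

Before the tax: set 462 − 6P = P + 42 → P* = $60, Q* = 102.
With the tax collected from buyers, demand (in seller-price terms) shifts: Qd = 462 − 6(P + 14).
Solving gives Q = 90 with buyers paying $62 and suppliers receiving $48 (the $14 wedge).
Quantity falls by |ΔQ| = |102 − 90| = 12.
DWL = ½ · t · |ΔQ| = ½ · 14 · 12 = $84.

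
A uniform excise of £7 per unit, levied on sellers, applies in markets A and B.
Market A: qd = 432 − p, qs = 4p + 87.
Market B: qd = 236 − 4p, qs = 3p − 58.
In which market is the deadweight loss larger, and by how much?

Market B, by £22.4.

Market A: pre-tax p* = £69, q* = 363; post-tax q = 357.4; deadweight loss = £19.6.
Market B: pre-tax p* = £42, q* = 68; post-tax q = 56; deadweight loss = £42.
Difference: £19.6 vs £42 → market B is larger by £22.4.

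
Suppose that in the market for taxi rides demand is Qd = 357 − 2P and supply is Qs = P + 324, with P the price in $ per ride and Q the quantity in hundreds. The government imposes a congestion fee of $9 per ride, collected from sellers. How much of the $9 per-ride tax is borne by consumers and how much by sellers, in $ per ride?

Before the tax: set 357 − 2P = P + 324 → P* = $11, Q* = 335.
With the tax collected from sellers, supply shifts: Qs = (P − 9) + 324.
Solving gives Q = 329 with consumers paying $14 and sellers receiving $5 (the $9 wedge).
Burden on consumers: $3; on sellers: $6. (They sum to $9.)
The less price-elastic side of the market bears the larger share of a per-unit tax.

Consumers bear $3 per ride; sellers bear $6 per ride.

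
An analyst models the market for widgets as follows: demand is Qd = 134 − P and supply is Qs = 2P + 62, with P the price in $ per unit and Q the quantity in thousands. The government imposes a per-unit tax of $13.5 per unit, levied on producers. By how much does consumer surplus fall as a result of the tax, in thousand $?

Consumer surplus falls by $949.5 thousand.

Before the tax: set 134 − P = 2P + 62 → P* = $24, Q* = 110.
With the tax collected from producers, supply shifts: Qs = 2(P − 13.5) + 62.
New equilibrium: buyers pay $33, producers receive $19.5, Q = 101. (Wedge: Pb − Ps = 13.5.)
ΔCS is the trapezoid between Q = 101 and Q = 110 of height $9: ½ · (110 + 101) · 9 = $949.5.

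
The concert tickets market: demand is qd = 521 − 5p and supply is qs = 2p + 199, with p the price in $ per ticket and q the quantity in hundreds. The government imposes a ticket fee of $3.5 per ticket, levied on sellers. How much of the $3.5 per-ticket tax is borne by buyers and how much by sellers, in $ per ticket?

Buyers bear $1 per ticket; sellers bear $2.5 per ticket.

Without the tax, 521 − 5p = 2p + 199 gives 7p = 322, so p* = $46 and q* = 291.
With the tax collected from sellers, supply shifts: qs = 2(p − 3.5) + 199.
New equilibrium: buyers pay $47, sellers receive $43.5, q = 286. (Wedge: pb − ps = 3.5.)
Burden on buyers: $1; on sellers: $2.5. (They sum to $3.5.)
The less price-elastic side of the market bears the larger share of a per-unit tax.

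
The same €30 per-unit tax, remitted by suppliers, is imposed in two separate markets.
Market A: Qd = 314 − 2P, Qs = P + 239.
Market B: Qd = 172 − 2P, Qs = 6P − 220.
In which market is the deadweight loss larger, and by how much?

Market B, by €375.

Market A: pre-tax P* = €25, Q* = 264; post-tax Q = 244; deadweight loss = €300.
Market B: pre-tax P* = €49, Q* = 74; post-tax Q = 29; deadweight loss = €675.
Difference: €300 vs €675 → market B is larger by €375.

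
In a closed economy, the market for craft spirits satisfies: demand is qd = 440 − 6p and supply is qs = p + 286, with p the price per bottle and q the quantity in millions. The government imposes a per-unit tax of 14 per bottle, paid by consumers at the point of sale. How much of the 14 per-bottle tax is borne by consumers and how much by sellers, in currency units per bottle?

Before the tax: set 440 − 6p = p + 286 → p* = 22, q* = 308.
With the tax collected from consumers, demand (in seller-price terms) shifts: qd = 440 − 6(p + 14).
Solving gives q = 296 with consumers paying 24 and sellers receiving 10 (the 14 wedge).
Burden on consumers: 2; on sellers: 12. (They sum to 14.)
The less price-elastic side of the market bears the larger share of a per-unit tax.

Consumers bear 2 per bottle; sellers bear 12 per bottle.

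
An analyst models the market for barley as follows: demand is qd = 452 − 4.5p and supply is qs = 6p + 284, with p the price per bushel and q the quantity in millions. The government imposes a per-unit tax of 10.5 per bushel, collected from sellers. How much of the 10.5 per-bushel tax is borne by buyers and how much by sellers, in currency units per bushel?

Before the tax: set 452 − 4.5p = 6p + 284 → p* = 16, q* = 380.
With the tax collected from sellers, supply shifts: qs = 6(p − 10.5) + 284.
Solving gives q = 353 with buyers paying 22 and sellers receiving 11.5 (the 10.5 wedge).
Burden on buyers: 6; on sellers: 4.5. (They sum to 10.5.)
The less price-elastic side of the market bears the larger share of a per-unit tax.

Buyers bear 6 per bushel; sellers bear 4.5 per bushel.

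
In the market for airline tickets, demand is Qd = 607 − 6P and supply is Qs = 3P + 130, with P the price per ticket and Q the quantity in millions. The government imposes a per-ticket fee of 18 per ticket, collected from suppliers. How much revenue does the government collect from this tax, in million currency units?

Tax revenue = 4554 million.

Before the tax: set 607 − 6P = 3P + 130 → P* = 53, Q* = 289.
With the tax collected from suppliers, supply shifts: Qs = 3(P − 18) + 130.
Solving gives Q = 253 with consumers paying 59 and suppliers receiving 41 (the 18 wedge).
Revenue = t · Q = 18 · 253 = 4554.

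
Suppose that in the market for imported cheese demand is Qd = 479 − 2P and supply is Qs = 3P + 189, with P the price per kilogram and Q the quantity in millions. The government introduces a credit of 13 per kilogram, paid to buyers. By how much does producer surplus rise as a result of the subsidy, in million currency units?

Without the subsidy, 479 − 2P = 3P + 189 gives 5P = 290, so P* = 58 and Q* = 363.
With a per-unit subsidy paid to buyers, each effectively pays P − 13, so demand becomes Qd = 479 − 2(P − 13).
New equilibrium: buyers pay 50.2, suppliers receive 63.2, Q = 378.6. (Wedge: Pb − Ps = −13.)
ΔPS is the trapezoid between Q = 378.6 and Q = 363 of height 5.2: ½ · (363 + 378.6) · 5.2 = 1928.16.

Producer surplus rises by 1928.16 million.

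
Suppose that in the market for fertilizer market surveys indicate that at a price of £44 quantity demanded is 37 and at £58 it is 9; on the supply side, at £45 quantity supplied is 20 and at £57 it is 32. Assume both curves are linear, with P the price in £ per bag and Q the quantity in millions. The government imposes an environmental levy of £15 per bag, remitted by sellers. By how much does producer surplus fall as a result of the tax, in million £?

Demand slope: (9 − 37)/(58 − 44) = -2, so Qd = 125 − 2P.
Supply slope: (32 − 20)/(57 − 45) = 1, so Qs = P − 25.
Without the tax, 125 − 2P = P − 25 gives 3P = 150, so P* = £50 and Q* = 25.
With the tax collected from sellers, supply shifts: Qs = (P − 15) − 25.
New equilibrium: buyers pay £55, sellers receive £40, Q = 15. (Wedge: Pb − Ps = 15.)
ΔPS is the trapezoid between Q = 15 and Q = 25 of height £10: ½ · (25 + 15) · 10 = £200.

Producer surplus falls by £200 million.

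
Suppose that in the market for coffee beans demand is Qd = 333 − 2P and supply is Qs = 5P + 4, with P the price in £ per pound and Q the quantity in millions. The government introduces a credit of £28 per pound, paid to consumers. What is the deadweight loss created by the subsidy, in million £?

Deadweight loss = £560 million.

Without the subsidy, 333 − 2P = 5P + 4 gives 7P = 329, so P* = £47 and Q* = 239.
With a per-unit subsidy paid to consumers, each effectively pays P − 28, so demand becomes Qd = 333 − 2(P − 28).
Solving gives Q = 279 with consumers paying £27 and suppliers receiving £55 (the £28 wedge).
Quantity rises by |ΔQ| = |239 − 279| = 40.
DWL = ½ · t · |ΔQ| = ½ · 28 · 40 = £560.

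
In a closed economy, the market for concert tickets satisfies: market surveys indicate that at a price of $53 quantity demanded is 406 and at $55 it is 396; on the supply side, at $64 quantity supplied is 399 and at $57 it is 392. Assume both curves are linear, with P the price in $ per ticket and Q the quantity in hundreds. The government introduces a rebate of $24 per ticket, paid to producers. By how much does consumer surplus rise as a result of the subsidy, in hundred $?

Consumer surplus rises by $1604 hundred.

Demand slope: (396 − 406)/(55 − 53) = -5, so Qd = 671 − 5P.
Supply slope: (392 − 399)/(57 − 64) = 1, so Qs = P + 335.
Before the subsidy: set 671 − 5P = P + 335 → P* = $56, Q* = 391.
With a per-unit subsidy paid to producers, each receives P + 24 per unit sold, so supply becomes Qs = (P + 24) + 335.
New equilibrium: consumers pay $52, producers receive $76, Q = 411. (Wedge: Pb − Ps = −24.)
ΔCS is the trapezoid between Q = 411 and Q = 391 of height $4: ½ · (391 + 411) · 4 = $1604.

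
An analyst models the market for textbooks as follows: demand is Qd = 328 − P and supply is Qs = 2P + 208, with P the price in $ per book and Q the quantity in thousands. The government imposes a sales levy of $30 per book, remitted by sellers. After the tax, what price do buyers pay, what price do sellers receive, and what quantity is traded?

Without the tax, 328 − P = 2P + 208 gives 3P = 120, so P* = $40 and Q* = 288.
With the tax collected from sellers, supply shifts: Qs = 2(P − 30) + 208.
Solving gives Q = 268 with buyers paying $60 and sellers receiving $30 (the $30 wedge).
The less price-elastic side of the market bears the larger share of a per-unit tax.

Buyers pay $60; sellers receive $30; quantity = 268.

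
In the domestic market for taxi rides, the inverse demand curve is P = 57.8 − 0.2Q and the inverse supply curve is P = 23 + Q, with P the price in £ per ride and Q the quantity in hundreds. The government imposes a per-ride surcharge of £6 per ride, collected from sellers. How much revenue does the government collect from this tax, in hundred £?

Tax revenue = £144 hundred.

Rewrite in direct form: Qd = 289 − 5P and Qs = P − 23.
Without the tax, 289 − 5P = P − 23 gives 6P = 312, so P* = £52 and Q* = 29.
With the tax collected from sellers, supply shifts: Qs = (P − 6) − 23.
New equilibrium: consumers pay £53, sellers receive £47, Q = 24. (Wedge: Pb − Ps = 6.)
Revenue = t · Q = 6 · 24 = £144.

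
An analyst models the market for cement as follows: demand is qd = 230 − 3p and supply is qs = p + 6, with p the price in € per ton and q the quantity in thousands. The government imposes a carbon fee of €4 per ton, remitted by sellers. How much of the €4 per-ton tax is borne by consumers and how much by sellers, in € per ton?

Before the tax: set 230 − 3p = p + 6 → p* = €56, q* = 62.
With the tax collected from sellers, supply shifts: qs = (p − 4) + 6.
New equilibrium: consumers pay €57, sellers receive €53, q = 59. (Wedge: pb − ps = 4.)
Burden on consumers: €1; on sellers: €3. (They sum to €4.)

Consumers bear €1 per ton; sellers bear €3 per ton.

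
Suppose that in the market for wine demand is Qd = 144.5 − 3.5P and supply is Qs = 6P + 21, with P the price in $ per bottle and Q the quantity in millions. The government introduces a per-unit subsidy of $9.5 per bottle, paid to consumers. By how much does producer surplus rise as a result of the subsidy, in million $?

Before the subsidy: set 144.5 − 3.5P = 6P + 21 → P* = $13, Q* = 99.
With a per-unit subsidy paid to consumers, each effectively pays P − 9.5, so demand becomes Qd = 144.5 − 3.5(P − 9.5).
New equilibrium: consumers pay $7, sellers receive $16.5, Q = 120. (Wedge: Pb − Ps = −9.5.)
ΔPS is the trapezoid between Q = 120 and Q = 99 of height $3.5: ½ · (99 + 120) · 3.5 = $383.25.

Producer surplus rises by $383.25 million.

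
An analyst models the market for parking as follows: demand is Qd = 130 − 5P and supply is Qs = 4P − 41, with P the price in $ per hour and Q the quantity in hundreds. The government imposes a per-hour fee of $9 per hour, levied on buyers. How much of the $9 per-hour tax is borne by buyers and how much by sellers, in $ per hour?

Buyers bear $4 per hour; sellers bear $5 per hour.

Without the tax, 130 − 5P = 4P − 41 gives 9P = 171, so P* = $19 and Q* = 35.
With the tax collected from buyers, demand (in seller-price terms) shifts: Qd = 130 − 5(P + 9).
New equilibrium: buyers pay $23, sellers receive $14, Q = 15. (Wedge: Pb − Ps = 9.)
Burden on buyers: $4; on sellers: $5. (They sum to $9.)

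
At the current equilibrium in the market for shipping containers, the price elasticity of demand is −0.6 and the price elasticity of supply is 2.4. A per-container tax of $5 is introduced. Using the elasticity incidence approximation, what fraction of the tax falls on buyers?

Buyers' share ≈ 0.8.

Incidence ratio: buyers' share ≈ εs / (εs + |εd|) = 2.4 / (2.4 + 0.6) = 0.8.
Supply is the more elastic side, so buyers bear the larger share.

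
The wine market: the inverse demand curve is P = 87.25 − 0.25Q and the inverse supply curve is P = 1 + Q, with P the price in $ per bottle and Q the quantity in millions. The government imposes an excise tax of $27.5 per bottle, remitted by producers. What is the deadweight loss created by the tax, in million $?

Deadweight loss = $302.5 million.

Inverting to Q(P) form: Qd = 349 − 4P; Qs = P − 1.
Before the tax: set 349 − 4P = P − 1 → P* = $70, Q* = 69.
With the tax collected from producers, supply shifts: Qs = (P − 27.5) − 1.
New equilibrium: consumers pay $75.5, producers receive $48, Q = 47. (Wedge: Pb − Ps = 27.5.)
Quantity falls by |ΔQ| = |69 − 47| = 22.
DWL = ½ · t · |ΔQ| = ½ · 27.5 · 22 = $302.5.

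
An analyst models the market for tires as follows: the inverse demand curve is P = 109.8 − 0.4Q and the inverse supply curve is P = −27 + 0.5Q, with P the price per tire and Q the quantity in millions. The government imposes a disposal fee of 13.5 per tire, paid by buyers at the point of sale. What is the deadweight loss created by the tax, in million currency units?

Deadweight loss = 101.25 million.

Rewrite in direct form: Qd = 274.5 − 2.5P and Qs = 2P + 54.
Before the tax: set 274.5 − 2.5P = 2P + 54 → P* = 49, Q* = 152.
With the tax collected from buyers, demand (in seller-price terms) shifts: Qd = 274.5 − 2.5(P + 13.5).
New equilibrium: buyers pay 55, sellers receive 41.5, Q = 137. (Wedge: Pb − Ps = 13.5.)
Quantity falls by |ΔQ| = |152 − 137| = 15.
DWL = ½ · t · |ΔQ| = ½ · 13.5 · 15 = 101.25.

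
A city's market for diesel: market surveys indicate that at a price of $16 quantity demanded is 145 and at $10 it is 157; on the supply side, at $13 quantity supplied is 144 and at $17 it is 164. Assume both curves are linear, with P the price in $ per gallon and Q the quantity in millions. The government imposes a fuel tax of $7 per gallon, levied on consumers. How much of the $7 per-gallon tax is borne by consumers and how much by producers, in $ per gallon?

Demand slope: (157 − 145)/(10 − 16) = -2, so Qd = 177 − 2P.
Supply slope: (164 − 144)/(17 − 13) = 5, so Qs = 5P + 79.
Without the tax, 177 − 2P = 5P + 79 gives 7P = 98, so P* = $14 and Q* = 149.
With the tax collected from consumers, demand (in seller-price terms) shifts: Qd = 177 − 2(P + 7).
New equilibrium: consumers pay $19, producers receive $12, Q = 139. (Wedge: Pb − Ps = 7.)
Burden on consumers: $5; on producers: $2. (They sum to $7.)
The less price-elastic side of the market bears the larger share of a per-unit tax.

Consumers bear $5 per gallon; producers bear $2 per gallon.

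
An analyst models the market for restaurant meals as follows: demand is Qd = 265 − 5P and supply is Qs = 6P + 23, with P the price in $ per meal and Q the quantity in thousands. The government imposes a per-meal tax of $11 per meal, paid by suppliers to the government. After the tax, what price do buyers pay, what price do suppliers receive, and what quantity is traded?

Buyers pay $28; suppliers receive $17; quantity = 125.

Without the tax, 265 − 5P = 6P + 23 gives 11P = 242, so P* = $22 and Q* = 155.
With the tax collected from suppliers, supply shifts: Qs = 6(P − 11) + 23.
Solving gives Q = 125 with buyers paying $28 and suppliers receiving $17 (the $11 wedge).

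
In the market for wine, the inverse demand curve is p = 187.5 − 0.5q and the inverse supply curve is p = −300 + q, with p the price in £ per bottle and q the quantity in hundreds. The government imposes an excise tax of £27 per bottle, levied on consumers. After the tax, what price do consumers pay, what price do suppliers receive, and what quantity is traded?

Rewrite in direct form: qd = 375 − 2p and qs = p + 300.
Without the tax, 375 − 2p = p + 300 gives 3p = 75, so p* = £25 and q* = 325.
With the tax collected from consumers, demand (in seller-price terms) shifts: qd = 375 − 2(p + 27).
New equilibrium: consumers pay £34, suppliers receive £7, q = 307. (Wedge: pb − ps = 27.)
The less price-elastic side of the market bears the larger share of a per-unit tax.

Consumers pay £34; suppliers receive £7; quantity = 307.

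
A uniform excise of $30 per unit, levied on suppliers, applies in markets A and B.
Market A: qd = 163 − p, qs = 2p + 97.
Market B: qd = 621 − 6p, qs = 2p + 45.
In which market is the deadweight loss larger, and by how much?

Market A: pre-tax p* = $22, q* = 141; post-tax q = 121; deadweight loss = $300.
Market B: pre-tax p* = $72, q* = 189; post-tax q = 144; deadweight loss = $675.
Difference: $300 vs $675 → market B is larger by $375.

Market B, by $375.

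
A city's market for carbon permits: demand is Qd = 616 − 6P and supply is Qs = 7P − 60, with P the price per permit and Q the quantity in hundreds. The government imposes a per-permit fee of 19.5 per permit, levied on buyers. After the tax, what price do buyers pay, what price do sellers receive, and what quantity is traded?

Buyers pay 62.5; sellers receive 43; quantity = 241.

Before the tax: set 616 − 6P = 7P − 60 → P* = 52, Q* = 304.
With the tax collected from buyers, demand (in seller-price terms) shifts: Qd = 616 − 6(P + 19.5).
New equilibrium: buyers pay 62.5, sellers receive 43, Q = 241. (Wedge: Pb − Ps = 19.5.)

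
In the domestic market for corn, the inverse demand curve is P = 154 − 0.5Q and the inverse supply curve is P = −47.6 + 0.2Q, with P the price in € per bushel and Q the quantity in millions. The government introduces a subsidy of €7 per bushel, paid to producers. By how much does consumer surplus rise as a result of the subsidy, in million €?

Consumer surplus rises by €1465 million.

Inverting to Q(P) form: Qd = 308 − 2P; Qs = 5P + 238.
Without the subsidy, 308 − 2P = 5P + 238 gives 7P = 70, so P* = €10 and Q* = 288.
With a per-unit subsidy paid to producers, each receives P + 7 per unit sold, so supply becomes Qs = 5(P + 7) + 238.
Solving gives Q = 298 with consumers paying €5 and producers receiving €12 (the €7 wedge).
ΔCS is the trapezoid between Q = 298 and Q = 288 of height €5: ½ · (288 + 298) · 5 = €1465.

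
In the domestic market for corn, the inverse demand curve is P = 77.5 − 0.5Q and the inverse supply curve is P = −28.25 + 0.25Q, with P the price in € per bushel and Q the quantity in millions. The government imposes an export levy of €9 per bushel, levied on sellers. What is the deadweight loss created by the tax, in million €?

Deadweight loss = €54 million.

Rewrite in direct form: Qd = 155 − 2P and Qs = 4P + 113.
Without the tax, 155 − 2P = 4P + 113 gives 6P = 42, so P* = €7 and Q* = 141.
With the tax collected from sellers, supply shifts: Qs = 4(P − 9) + 113.
New equilibrium: buyers pay €13, sellers receive €4, Q = 129. (Wedge: Pb − Ps = 9.)
Quantity falls by |ΔQ| = |141 − 129| = 12.
DWL = ½ · t · |ΔQ| = ½ · 9 · 12 = €54.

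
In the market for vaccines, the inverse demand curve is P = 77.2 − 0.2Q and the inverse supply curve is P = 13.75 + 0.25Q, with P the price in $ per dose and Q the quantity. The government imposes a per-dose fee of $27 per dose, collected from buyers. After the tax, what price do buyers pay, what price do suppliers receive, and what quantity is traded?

Buyers pay $61; suppliers receive $34; quantity = 81.

Rewrite in direct form: Qd = 386 − 5P and Qs = 4P − 55.
Without the tax, 386 − 5P = 4P − 55 gives 9P = 441, so P* = $49 and Q* = 141.
With the tax collected from buyers, demand (in seller-price terms) shifts: Qd = 386 − 5(P + 27).
New equilibrium: buyers pay $61, suppliers receive $34, Q = 81. (Wedge: Pb − Ps = 27.)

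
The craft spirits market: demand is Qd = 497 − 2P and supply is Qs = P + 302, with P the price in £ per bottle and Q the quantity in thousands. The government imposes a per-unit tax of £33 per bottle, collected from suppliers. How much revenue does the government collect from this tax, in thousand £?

Tax revenue = £11385 thousand.

Before the tax: set 497 − 2P = P + 302 → P* = £65, Q* = 367.
With the tax collected from suppliers, supply shifts: Qs = (P − 33) + 302.
New equilibrium: buyers pay £76, suppliers receive £43, Q = 345. (Wedge: Pb − Ps = 33.)
Revenue = t · Q = 33 · 345 = £11385.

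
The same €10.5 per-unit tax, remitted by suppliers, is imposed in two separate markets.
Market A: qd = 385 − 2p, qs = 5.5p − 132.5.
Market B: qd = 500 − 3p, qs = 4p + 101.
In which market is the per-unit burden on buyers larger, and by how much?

Market A: pre-tax p* = €69, q* = 247; post-tax q = 231.6; per-unit burden on buyers = €7.7.
Market B: pre-tax p* = €57, q* = 329; post-tax q = 311; per-unit burden on buyers = €6.
Difference: €7.7 vs €6 → market A is larger by €1.7.

Market A, by €1.7.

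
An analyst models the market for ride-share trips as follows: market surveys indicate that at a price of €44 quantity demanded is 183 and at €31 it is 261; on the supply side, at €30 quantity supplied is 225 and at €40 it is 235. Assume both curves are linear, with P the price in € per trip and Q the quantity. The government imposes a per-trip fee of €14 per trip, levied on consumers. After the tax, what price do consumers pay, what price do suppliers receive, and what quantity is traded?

Demand slope: (261 − 183)/(31 − 44) = -6, so Qd = 447 − 6P.
Supply slope: (235 − 225)/(40 − 30) = 1, so Qs = P + 195.
Before the tax: set 447 − 6P = P + 195 → P* = €36, Q* = 231.
With the tax collected from consumers, demand (in seller-price terms) shifts: Qd = 447 − 6(P + 14).
New equilibrium: consumers pay €38, suppliers receive €24, Q = 219. (Wedge: Pb − Ps = 14.)

Consumers pay €38; suppliers receive €24; quantity = 219.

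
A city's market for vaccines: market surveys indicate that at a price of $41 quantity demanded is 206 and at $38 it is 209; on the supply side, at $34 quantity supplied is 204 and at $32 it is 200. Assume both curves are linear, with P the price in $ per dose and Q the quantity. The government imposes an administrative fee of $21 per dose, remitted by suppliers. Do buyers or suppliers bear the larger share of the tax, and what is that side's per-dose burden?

Buyers bear the larger share: $14 per dose.

Demand slope: (209 − 206)/(38 − 41) = -1, so Qd = 247 − P.
Supply slope: (200 − 204)/(32 − 34) = 2, so Qs = 2P + 136.
Without the tax, 247 − P = 2P + 136 gives 3P = 111, so P* = $37 and Q* = 210.
With the tax collected from suppliers, supply shifts: Qs = 2(P − 21) + 136.
New equilibrium: buyers pay $51, suppliers receive $30, Q = 196. (Wedge: Pb − Ps = 21.)
Per-dose burden: buyers $14, suppliers $7.
Buyers take the larger share because demand is less price-elastic here (demand slope 1 vs supply slope 2).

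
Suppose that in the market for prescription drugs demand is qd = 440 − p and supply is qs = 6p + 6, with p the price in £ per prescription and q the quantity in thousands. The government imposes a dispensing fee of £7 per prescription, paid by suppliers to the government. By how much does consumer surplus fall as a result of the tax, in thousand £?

Consumer surplus falls by £2250 thousand.

Before the tax: set 440 − p = 6p + 6 → p* = £62, q* = 378.
With the tax collected from suppliers, supply shifts: qs = 6(p − 7) + 6.
Solving gives q = 372 with buyers paying £68 and suppliers receiving £61 (the £7 wedge).
ΔCS is the trapezoid between Q = 372 and Q = 378 of height £6: ½ · (378 + 372) · 6 = £2250.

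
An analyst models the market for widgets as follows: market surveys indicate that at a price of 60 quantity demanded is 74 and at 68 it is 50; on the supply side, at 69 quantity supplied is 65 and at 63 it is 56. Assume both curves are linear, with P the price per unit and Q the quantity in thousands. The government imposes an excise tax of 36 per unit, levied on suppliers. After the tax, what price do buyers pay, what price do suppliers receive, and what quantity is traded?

Buyers pay 77; suppliers receive 41; quantity = 23.

Demand slope: (50 − 74)/(68 − 60) = -3, so Qd = 254 − 3P.
Supply slope: (56 − 65)/(63 − 69) = 1.5, so Qs = 1.5P − 38.5.
Before the tax: set 254 − 3P = 1.5P − 38.5 → P* = 65, Q* = 59.
With the tax collected from suppliers, supply shifts: Qs = 1.5(P − 36) − 38.5.
New equilibrium: buyers pay 77, suppliers receive 41, Q = 23. (Wedge: Pb − Ps = 36.)
The less price-elastic side of the market bears the larger share of a per-unit tax.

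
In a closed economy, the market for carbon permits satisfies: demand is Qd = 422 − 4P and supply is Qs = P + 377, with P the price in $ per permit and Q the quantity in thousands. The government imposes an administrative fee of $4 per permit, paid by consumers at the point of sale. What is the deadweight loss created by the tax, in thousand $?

Deadweight loss = $6.4 thousand.

Without the tax, 422 − 4P = P + 377 gives 5P = 45, so P* = $9 and Q* = 386.
With the tax collected from consumers, demand (in seller-price terms) shifts: Qd = 422 − 4(P + 4).
New equilibrium: consumers pay $9.8, producers receive $5.8, Q = 382.8. (Wedge: Pb − Ps = 4.)
Quantity falls by |ΔQ| = |386 − 382.8| = 3.2.
DWL = ½ · t · |ΔQ| = ½ · 4 · 3.2 = $6.4.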